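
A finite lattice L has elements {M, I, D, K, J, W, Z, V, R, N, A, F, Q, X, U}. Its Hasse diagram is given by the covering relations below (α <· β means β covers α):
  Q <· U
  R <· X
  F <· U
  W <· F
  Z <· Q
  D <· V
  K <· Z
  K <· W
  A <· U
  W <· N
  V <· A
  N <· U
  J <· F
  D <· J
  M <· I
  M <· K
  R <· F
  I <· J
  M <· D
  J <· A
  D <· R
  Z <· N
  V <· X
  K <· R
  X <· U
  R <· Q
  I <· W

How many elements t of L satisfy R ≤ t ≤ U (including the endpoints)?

5

The interval [R, U] = {F, Q, R, U, X}, which has 5 elements.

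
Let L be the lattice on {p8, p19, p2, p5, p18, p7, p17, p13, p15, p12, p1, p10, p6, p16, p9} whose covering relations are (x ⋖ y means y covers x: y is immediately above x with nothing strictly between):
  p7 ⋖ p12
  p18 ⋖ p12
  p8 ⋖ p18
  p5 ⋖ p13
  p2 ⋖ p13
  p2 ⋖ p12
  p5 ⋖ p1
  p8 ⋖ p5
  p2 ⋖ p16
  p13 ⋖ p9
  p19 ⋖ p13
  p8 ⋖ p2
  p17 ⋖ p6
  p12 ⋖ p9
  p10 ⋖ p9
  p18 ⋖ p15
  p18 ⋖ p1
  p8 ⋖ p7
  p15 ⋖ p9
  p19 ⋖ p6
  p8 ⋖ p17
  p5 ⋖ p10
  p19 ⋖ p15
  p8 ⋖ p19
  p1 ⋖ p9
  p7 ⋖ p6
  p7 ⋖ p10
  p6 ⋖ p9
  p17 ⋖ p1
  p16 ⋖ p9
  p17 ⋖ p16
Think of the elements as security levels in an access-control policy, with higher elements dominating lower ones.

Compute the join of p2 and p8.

Common upper bounds of {p2, p8}: p12, p13, p16, p2, p9.
The least among these is p2.

p2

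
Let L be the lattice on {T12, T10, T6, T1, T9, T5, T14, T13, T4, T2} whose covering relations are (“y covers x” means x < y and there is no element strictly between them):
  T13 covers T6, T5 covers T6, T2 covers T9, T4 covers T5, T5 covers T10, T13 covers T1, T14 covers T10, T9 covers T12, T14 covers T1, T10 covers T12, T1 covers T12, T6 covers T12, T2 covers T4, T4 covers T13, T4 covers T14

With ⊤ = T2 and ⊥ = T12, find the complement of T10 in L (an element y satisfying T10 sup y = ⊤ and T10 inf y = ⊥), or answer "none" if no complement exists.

T9

Need y with T10 ∨ y = T2 and T10 ∧ y = T12.
Checking each element gives: T9.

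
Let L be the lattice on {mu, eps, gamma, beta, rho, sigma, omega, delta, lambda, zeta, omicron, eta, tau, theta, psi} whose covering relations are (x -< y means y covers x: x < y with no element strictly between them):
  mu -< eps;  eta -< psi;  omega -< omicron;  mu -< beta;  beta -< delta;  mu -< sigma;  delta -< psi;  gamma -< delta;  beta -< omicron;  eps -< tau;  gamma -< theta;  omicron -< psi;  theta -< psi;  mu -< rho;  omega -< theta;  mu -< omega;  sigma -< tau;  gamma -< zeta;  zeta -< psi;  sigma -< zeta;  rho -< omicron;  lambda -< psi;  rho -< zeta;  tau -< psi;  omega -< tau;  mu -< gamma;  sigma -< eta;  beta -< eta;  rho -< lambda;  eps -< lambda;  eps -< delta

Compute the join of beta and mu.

beta

Common upper bounds of {beta, mu}: beta, delta, eta, omicron, psi.
The least among these is beta.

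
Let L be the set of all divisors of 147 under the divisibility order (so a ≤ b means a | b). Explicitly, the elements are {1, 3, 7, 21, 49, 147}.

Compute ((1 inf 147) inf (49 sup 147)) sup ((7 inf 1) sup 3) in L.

1 ∧ 147 = 1
49 ∨ 147 = 147
1 ∧ 147 = 1
7 ∧ 1 = 1
1 ∨ 3 = 3
1 ∨ 3 = 3

3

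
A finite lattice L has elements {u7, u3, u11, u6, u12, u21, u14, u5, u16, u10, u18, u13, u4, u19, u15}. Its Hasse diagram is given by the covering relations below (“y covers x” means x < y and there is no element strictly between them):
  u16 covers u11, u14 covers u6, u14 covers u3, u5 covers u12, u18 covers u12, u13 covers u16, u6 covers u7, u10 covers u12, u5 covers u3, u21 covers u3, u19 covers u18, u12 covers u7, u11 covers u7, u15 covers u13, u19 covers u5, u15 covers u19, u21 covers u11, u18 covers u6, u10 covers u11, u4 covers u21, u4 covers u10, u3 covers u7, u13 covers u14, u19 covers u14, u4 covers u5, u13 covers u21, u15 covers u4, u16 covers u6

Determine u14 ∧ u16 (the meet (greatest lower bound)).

u6

Common lower bounds of {u14, u16}: u6, u7.
The greatest among these is u6.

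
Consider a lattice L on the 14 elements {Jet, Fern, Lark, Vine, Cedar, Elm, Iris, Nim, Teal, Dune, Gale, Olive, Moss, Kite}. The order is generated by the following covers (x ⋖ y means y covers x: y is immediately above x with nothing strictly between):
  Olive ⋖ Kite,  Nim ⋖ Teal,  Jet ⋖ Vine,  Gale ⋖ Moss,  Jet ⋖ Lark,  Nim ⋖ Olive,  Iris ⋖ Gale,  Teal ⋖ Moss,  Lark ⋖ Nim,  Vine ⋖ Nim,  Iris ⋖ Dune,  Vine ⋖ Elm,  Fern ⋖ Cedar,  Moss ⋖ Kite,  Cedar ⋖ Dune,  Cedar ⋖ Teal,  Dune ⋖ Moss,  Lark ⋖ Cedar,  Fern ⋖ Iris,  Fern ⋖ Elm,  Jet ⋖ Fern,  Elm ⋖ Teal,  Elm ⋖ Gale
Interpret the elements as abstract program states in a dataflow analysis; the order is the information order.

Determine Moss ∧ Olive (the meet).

Common lower bounds of {Moss, Olive}: Jet, Lark, Nim, Vine.
The greatest among these is Nim.

Nim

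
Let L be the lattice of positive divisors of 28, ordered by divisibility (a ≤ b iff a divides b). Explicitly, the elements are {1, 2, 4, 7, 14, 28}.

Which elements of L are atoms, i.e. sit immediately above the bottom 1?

2, 7

The atoms are exactly the elements that cover 1: 2, 7.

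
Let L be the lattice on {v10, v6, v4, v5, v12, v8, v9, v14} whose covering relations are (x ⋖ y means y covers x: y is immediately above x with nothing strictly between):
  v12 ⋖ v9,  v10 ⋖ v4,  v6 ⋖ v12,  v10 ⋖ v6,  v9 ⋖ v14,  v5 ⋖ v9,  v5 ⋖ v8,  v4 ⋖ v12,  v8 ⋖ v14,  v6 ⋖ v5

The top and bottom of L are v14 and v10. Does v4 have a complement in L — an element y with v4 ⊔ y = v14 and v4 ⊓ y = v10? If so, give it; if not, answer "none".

v8

Need y with v4 ∨ y = v14 and v4 ∧ y = v10.
Checking each element gives: v8.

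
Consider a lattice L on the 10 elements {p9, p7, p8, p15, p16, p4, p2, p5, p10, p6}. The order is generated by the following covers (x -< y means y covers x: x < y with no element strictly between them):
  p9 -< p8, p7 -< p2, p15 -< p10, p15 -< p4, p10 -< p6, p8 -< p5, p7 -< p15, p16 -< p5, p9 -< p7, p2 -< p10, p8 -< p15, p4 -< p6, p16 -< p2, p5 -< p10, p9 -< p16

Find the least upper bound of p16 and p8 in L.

Common upper bounds of {p16, p8}: p10, p5, p6.
The least among these is p5.

p5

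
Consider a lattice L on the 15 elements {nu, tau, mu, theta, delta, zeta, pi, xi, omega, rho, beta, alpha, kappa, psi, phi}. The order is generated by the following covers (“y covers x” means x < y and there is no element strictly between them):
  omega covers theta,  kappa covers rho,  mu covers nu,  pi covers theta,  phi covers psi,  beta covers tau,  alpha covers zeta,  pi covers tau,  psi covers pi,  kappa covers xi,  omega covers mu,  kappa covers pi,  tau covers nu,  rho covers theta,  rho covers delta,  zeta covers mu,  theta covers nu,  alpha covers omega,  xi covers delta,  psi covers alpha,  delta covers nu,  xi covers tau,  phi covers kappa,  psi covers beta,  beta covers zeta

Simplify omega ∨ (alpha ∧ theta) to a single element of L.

omega

alpha ∧ theta = theta
omega ∨ theta = omega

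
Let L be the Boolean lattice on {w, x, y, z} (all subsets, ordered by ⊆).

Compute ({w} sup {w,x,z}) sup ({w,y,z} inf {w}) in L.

{w,x,z}

{w} ∨ {w,x,z} = {w,x,z}
{w,y,z} ∧ {w} = {w}
{w,x,z} ∨ {w} = {w,x,z}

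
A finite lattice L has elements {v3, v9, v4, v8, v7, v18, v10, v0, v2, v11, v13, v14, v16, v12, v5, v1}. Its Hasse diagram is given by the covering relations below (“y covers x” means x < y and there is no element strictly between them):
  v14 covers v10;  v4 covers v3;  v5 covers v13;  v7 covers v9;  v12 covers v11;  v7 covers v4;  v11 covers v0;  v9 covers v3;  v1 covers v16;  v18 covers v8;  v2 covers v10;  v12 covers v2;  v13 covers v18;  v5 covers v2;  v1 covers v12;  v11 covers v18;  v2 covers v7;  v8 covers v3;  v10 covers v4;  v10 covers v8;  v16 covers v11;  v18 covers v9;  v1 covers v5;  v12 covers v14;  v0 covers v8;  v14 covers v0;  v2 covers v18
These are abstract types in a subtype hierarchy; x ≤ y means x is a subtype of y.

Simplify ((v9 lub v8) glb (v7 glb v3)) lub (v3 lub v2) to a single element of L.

v2

v9 ∨ v8 = v18
v7 ∧ v3 = v3
v18 ∧ v3 = v3
v3 ∨ v2 = v2
v3 ∨ v2 = v2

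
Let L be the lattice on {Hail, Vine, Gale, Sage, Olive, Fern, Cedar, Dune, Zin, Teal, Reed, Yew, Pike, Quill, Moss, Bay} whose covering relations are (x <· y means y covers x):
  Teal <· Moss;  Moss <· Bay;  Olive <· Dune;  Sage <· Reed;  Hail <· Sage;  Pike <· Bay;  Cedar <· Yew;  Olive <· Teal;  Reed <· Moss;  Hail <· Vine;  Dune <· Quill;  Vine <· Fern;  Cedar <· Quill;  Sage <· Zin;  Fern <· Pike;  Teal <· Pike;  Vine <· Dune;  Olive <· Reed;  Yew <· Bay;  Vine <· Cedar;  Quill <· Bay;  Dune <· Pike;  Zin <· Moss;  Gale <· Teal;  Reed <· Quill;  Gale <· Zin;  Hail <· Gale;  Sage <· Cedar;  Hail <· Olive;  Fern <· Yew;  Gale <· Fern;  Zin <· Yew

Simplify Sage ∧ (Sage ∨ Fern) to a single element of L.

Sage ∨ Fern = Yew
Sage ∧ Yew = Sage

Sage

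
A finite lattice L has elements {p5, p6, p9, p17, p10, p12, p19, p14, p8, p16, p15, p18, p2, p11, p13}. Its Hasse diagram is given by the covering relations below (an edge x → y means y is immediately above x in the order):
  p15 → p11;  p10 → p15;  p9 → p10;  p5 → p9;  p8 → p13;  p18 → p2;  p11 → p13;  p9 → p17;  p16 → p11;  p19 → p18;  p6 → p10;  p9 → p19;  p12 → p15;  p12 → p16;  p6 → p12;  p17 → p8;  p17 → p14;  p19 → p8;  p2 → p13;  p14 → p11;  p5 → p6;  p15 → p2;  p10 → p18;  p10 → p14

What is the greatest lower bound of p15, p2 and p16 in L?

Common lower bounds of {p15, p2, p16}: p12, p5, p6.
The greatest among these is p12.

p12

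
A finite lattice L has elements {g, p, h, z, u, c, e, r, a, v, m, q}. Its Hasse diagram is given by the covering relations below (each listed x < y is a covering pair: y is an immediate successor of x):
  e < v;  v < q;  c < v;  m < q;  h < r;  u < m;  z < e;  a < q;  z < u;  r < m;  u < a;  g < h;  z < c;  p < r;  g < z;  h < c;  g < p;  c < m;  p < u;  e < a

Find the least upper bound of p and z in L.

Common upper bounds of {p, z}: a, m, q, u.
The least among these is u.

u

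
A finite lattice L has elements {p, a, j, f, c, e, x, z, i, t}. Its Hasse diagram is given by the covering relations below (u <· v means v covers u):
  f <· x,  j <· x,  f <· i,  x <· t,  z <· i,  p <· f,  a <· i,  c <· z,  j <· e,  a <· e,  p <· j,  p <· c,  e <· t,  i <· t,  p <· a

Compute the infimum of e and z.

Common lower bounds of {e, z}: p.
The greatest among these is p.

p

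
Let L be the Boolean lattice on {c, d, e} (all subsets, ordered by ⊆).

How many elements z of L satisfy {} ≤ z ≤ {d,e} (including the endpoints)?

The interval [{}, {d,e}] = {{d,e}, {d}, {e}, {}}, which has 4 elements.

4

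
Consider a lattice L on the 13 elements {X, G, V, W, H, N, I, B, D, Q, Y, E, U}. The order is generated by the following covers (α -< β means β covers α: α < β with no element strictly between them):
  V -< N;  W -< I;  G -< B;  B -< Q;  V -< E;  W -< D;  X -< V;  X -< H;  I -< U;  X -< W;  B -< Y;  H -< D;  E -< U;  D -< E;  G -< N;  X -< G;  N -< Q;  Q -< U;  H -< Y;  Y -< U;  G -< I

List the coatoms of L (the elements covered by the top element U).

The coatoms are exactly the elements covered by U: E, I, Q, Y.

E, I, Q, Y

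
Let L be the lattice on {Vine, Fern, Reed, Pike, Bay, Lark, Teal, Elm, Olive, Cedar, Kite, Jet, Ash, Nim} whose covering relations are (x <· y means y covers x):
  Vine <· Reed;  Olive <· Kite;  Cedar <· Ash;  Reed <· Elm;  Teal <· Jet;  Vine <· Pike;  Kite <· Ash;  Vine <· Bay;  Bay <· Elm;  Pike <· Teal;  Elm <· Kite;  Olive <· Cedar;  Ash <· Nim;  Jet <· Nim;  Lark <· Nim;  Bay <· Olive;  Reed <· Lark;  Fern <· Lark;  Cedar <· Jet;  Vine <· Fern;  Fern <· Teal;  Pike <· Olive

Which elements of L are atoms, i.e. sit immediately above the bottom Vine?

Bay, Fern, Pike, Reed

The atoms are exactly the elements that cover Vine: Bay, Fern, Pike, Reed.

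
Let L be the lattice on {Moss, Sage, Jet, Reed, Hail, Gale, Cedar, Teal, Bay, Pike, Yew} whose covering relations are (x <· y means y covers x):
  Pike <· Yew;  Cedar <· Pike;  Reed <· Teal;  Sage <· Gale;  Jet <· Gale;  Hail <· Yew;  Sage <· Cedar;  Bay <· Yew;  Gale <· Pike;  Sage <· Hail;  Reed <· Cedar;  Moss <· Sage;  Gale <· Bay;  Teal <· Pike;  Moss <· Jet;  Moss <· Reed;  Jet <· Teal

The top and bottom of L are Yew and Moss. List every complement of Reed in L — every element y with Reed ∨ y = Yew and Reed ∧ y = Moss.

Bay, Hail

Need y with Reed ∨ y = Yew and Reed ∧ y = Moss.
Checking each element gives: Bay, Hail.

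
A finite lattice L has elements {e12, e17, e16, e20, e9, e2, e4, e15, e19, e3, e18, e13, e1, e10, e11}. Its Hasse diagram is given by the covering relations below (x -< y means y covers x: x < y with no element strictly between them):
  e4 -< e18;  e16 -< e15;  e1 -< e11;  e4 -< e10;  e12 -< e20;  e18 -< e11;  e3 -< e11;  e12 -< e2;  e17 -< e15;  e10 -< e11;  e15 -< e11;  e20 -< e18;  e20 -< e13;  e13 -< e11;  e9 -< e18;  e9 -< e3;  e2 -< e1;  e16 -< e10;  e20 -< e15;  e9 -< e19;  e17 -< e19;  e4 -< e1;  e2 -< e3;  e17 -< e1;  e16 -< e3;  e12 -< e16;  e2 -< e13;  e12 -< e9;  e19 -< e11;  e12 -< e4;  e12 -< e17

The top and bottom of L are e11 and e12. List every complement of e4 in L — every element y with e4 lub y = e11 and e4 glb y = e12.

e13, e15, e19, e3

Need y with e4 ∨ y = e11 and e4 ∧ y = e12.
Checking each element gives: e13, e15, e19, e3.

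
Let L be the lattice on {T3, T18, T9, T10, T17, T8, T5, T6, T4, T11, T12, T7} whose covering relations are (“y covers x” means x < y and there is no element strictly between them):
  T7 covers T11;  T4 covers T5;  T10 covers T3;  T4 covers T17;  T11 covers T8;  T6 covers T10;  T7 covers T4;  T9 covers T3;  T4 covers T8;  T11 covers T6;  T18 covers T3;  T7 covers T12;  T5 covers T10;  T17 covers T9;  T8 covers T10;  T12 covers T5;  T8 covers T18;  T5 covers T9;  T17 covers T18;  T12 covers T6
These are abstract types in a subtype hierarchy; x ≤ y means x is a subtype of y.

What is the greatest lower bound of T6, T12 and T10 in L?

Common lower bounds of {T6, T12, T10}: T10, T3.
The greatest among these is T10.

T10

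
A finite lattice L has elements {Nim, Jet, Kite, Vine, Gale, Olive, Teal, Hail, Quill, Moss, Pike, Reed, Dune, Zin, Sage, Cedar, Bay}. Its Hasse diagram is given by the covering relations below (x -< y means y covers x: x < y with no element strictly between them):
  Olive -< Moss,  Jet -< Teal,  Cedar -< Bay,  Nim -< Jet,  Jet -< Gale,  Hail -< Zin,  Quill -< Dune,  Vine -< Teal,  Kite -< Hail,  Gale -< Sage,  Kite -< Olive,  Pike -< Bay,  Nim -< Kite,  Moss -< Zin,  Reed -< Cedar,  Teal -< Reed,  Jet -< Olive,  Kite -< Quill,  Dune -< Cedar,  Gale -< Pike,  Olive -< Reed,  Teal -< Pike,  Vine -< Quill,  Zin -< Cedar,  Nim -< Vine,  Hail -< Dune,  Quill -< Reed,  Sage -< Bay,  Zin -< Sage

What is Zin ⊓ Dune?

Common lower bounds of {Zin, Dune}: Hail, Kite, Nim.
The greatest among these is Hail.

Hail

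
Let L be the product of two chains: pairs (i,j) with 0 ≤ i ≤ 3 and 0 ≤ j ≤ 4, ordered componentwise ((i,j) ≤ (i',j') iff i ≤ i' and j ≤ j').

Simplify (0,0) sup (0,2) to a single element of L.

(0,2)

(0,0) ∨ (0,2) = (0,2)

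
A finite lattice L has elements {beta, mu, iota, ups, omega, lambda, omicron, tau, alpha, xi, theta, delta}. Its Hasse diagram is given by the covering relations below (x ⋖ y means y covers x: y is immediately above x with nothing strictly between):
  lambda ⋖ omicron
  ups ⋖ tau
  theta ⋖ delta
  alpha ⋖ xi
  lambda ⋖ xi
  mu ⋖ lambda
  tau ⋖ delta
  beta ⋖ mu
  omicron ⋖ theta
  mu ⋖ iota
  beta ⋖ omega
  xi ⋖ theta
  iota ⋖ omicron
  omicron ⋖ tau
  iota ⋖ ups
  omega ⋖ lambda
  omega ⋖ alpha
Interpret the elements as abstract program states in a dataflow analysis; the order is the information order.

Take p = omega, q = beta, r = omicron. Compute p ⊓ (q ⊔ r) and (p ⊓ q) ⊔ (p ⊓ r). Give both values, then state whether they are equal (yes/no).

omega; omega; yes

q ⊔ r = omicron, so p ⊓ (q ⊔ r) = omega ⊓ omicron = omega.
p ⊓ q = beta and p ⊓ r = omega, so (p ⊓ q) ⊔ (p ⊓ r) = beta ⊔ omega = omega.
Equal: yes.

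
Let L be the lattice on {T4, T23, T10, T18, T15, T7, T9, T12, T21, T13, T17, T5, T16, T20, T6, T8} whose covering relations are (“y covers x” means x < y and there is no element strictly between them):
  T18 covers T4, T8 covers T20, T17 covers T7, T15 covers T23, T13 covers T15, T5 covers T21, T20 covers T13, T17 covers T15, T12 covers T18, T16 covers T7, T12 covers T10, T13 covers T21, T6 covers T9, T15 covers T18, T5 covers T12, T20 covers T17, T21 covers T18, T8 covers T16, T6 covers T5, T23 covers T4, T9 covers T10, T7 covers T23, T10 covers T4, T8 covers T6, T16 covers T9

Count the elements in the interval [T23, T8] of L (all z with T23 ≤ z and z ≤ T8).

The interval [T23, T8] = {T13, T15, T16, T17, T20, T23, T7, T8}, which has 8 elements.

8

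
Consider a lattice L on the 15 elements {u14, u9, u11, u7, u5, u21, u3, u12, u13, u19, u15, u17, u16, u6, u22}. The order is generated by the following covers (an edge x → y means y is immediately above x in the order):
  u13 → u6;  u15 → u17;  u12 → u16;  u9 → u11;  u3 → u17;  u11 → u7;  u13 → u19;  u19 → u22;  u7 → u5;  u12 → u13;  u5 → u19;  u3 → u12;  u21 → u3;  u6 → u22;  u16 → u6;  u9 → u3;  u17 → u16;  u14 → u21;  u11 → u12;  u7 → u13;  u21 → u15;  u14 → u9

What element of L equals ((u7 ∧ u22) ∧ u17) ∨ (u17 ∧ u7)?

u7 ∧ u22 = u7
u7 ∧ u17 = u9
u17 ∧ u7 = u9
u9 ∨ u9 = u9

u9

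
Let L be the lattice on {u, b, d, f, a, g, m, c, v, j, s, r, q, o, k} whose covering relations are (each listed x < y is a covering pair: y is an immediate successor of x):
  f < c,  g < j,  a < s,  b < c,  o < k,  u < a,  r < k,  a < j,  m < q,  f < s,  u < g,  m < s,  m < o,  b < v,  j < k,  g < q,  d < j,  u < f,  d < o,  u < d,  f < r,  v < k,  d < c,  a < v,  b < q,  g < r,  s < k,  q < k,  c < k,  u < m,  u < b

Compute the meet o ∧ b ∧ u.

u

Common lower bounds of {o, b, u}: u.
The greatest among these is u.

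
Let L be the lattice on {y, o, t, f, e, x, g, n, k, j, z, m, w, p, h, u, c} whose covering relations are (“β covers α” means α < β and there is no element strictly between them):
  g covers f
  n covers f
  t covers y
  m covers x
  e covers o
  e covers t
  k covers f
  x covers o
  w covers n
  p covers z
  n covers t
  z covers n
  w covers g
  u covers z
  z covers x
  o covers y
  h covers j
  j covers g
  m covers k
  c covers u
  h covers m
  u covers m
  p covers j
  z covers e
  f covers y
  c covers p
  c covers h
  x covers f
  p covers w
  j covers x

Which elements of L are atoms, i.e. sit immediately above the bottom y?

f, o, t

The atoms are exactly the elements that cover y: f, o, t.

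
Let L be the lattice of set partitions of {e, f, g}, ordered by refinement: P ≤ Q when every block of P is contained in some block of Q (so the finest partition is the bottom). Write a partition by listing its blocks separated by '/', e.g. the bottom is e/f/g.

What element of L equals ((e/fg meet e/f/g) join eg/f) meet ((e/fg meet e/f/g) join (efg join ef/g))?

eg/f

e/fg ∧ e/f/g = e/f/g
e/f/g ∨ eg/f = eg/f
e/fg ∧ e/f/g = e/f/g
efg ∨ ef/g = efg
e/f/g ∨ efg = efg
eg/f ∧ efg = eg/f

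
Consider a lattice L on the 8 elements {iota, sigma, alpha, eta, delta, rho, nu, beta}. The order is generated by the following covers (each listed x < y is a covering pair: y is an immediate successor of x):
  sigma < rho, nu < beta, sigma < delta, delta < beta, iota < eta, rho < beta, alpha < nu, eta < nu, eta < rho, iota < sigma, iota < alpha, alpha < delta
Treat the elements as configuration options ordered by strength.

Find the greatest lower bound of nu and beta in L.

nu

Common lower bounds of {nu, beta}: alpha, eta, iota, nu.
The greatest among these is nu.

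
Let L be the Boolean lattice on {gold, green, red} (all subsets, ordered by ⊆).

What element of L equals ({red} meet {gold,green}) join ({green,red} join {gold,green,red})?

{red} ∧ {gold,green} = ∅
{green,red} ∨ {gold,green,red} = {gold,green,red}
∅ ∨ {gold,green,red} = {gold,green,red}

{gold,green,red}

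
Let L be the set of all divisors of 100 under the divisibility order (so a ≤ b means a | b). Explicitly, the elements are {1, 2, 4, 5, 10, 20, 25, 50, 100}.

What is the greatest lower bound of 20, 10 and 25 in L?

5

Common lower bounds of {20, 10, 25}: 1, 5.
The greatest among these is 5.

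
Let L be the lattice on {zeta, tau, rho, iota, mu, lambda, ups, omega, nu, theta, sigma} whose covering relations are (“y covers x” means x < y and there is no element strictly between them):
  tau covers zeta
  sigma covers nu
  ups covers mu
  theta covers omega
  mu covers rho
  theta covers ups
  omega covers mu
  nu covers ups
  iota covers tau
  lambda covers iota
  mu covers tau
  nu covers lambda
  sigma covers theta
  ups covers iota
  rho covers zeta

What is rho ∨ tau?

mu

Common upper bounds of {rho, tau}: mu, nu, omega, sigma, theta, ups.
The least among these is mu.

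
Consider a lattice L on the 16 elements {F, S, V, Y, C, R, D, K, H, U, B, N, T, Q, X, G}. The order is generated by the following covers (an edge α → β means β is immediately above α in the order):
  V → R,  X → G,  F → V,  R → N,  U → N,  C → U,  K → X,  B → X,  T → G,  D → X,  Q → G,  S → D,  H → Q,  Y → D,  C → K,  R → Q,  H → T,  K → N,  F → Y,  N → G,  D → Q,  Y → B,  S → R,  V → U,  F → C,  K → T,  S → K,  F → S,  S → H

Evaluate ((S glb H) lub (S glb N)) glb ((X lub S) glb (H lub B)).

S ∧ H = S
S ∧ N = S
S ∨ S = S
X ∨ S = X
H ∨ B = G
X ∧ G = X
S ∧ X = S

S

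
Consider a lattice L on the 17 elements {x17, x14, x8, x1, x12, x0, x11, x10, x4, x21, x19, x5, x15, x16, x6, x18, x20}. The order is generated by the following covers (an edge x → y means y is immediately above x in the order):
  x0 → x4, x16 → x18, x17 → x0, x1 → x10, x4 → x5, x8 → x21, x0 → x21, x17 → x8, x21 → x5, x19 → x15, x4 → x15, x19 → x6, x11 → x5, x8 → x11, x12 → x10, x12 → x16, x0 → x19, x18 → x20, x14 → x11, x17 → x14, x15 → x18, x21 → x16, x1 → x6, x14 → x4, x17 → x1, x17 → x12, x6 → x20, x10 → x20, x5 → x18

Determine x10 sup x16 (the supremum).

x20

Common upper bounds of {x10, x16}: x20.
The least among these is x20.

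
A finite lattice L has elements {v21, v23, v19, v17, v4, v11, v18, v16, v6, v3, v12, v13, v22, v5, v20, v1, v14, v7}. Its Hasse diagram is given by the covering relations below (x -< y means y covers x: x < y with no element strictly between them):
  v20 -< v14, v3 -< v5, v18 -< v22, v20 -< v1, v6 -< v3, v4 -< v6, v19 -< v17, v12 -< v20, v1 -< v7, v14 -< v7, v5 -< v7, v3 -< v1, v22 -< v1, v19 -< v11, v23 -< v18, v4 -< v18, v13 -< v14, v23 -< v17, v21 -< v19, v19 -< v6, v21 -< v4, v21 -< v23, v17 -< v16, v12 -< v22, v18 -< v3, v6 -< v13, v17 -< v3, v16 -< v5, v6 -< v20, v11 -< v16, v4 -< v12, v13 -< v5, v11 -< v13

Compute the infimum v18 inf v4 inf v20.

v4

Common lower bounds of {v18, v4, v20}: v21, v4.
The greatest among these is v4.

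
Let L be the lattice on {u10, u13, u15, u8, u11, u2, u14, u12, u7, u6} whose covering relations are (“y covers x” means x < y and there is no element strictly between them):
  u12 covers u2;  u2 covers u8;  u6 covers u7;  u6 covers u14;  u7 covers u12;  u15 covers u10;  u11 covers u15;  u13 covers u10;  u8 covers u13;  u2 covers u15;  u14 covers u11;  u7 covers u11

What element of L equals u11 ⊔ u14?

u14

u11 ∨ u14 = u14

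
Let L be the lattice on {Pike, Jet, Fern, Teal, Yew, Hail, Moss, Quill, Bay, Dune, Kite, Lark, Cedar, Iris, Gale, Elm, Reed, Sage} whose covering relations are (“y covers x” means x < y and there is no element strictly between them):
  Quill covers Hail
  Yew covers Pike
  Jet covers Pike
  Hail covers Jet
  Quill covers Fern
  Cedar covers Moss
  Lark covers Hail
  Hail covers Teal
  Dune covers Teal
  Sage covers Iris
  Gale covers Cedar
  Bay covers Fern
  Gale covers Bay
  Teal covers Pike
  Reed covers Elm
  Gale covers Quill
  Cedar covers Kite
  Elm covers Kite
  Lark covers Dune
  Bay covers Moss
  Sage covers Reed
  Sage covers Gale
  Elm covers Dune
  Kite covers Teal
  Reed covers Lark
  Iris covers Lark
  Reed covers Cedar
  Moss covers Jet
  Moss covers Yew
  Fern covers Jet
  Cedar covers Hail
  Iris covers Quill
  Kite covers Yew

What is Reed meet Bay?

Moss

Common lower bounds of {Reed, Bay}: Jet, Moss, Pike, Yew.
The greatest among these is Moss.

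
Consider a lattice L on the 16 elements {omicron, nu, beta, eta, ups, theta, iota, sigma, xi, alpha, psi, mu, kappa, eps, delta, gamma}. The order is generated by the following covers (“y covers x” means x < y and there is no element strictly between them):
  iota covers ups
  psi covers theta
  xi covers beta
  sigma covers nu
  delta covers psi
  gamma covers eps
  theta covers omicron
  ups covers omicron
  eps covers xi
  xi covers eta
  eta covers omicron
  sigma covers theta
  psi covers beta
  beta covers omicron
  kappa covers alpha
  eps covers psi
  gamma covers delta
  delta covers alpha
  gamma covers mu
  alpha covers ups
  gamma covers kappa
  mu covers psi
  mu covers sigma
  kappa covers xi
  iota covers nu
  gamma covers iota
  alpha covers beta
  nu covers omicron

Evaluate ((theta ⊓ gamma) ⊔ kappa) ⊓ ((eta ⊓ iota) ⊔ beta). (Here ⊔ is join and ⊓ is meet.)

beta

theta ∧ gamma = theta
theta ∨ kappa = gamma
eta ∧ iota = omicron
omicron ∨ beta = beta
gamma ∧ beta = beta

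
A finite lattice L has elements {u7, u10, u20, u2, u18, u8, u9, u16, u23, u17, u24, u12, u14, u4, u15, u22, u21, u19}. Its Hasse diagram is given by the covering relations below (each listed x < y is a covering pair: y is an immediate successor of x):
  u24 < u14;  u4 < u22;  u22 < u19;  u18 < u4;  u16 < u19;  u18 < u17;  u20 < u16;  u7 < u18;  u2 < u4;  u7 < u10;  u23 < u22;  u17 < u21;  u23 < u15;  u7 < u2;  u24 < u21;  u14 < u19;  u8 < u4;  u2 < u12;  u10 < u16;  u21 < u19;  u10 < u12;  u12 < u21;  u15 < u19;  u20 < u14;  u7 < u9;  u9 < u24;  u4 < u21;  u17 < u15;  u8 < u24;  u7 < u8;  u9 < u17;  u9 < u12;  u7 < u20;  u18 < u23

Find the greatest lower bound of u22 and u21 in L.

u4

Common lower bounds of {u22, u21}: u18, u2, u4, u7, u8.
The greatest among these is u4.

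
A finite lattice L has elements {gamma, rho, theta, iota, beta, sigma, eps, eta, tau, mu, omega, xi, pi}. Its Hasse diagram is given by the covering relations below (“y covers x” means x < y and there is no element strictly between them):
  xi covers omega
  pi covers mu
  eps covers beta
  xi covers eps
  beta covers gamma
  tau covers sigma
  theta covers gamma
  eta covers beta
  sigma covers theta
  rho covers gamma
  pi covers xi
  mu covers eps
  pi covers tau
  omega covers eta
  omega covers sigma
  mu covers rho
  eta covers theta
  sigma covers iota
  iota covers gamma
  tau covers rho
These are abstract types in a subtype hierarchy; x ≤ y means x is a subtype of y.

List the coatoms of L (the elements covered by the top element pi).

The coatoms are exactly the elements covered by pi: mu, tau, xi.

mu, tau, xi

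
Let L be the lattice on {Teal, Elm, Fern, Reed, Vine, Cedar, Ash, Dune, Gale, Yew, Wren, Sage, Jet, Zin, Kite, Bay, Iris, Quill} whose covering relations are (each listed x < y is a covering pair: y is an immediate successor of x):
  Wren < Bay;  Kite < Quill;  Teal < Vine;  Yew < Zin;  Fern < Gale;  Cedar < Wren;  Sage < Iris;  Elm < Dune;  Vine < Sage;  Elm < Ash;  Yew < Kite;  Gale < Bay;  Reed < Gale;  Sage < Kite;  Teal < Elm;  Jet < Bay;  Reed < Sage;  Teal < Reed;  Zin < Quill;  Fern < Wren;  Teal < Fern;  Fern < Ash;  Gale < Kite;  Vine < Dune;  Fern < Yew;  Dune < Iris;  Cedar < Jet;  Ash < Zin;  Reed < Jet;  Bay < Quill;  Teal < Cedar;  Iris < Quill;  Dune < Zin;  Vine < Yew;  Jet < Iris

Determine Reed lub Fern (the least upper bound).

Gale

Common upper bounds of {Reed, Fern}: Bay, Gale, Kite, Quill.
The least among these is Gale.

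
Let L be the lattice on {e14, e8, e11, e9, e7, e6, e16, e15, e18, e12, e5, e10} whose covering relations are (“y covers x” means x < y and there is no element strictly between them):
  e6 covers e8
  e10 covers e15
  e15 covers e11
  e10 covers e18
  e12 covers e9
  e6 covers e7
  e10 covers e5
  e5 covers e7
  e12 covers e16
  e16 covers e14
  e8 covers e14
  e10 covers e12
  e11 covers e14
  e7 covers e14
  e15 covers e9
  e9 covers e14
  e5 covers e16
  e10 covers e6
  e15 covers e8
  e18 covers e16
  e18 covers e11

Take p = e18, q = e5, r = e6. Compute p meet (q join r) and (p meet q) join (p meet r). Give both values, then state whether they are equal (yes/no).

q join r = e10, so p meet (q join r) = e18 meet e10 = e18.
p meet q = e16 and p meet r = e14, so (p meet q) join (p meet r) = e16 join e14 = e16.
Equal: no.

e18; e16; no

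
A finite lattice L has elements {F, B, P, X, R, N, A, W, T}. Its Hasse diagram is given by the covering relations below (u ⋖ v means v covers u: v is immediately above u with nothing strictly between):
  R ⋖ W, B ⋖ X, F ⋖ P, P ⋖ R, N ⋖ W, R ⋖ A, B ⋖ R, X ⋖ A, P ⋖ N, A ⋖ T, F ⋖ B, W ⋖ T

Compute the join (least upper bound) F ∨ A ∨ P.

Common upper bounds of {F, A, P}: A, T.
The least among these is A.

A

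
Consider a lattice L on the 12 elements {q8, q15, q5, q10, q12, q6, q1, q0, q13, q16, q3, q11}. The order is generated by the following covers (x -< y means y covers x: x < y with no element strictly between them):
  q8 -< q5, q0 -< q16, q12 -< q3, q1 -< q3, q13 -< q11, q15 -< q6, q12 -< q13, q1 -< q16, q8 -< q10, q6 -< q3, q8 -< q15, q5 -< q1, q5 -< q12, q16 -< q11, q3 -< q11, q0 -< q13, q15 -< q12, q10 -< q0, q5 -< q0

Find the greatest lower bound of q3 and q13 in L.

q12

Common lower bounds of {q3, q13}: q12, q15, q5, q8.
The greatest among these is q12.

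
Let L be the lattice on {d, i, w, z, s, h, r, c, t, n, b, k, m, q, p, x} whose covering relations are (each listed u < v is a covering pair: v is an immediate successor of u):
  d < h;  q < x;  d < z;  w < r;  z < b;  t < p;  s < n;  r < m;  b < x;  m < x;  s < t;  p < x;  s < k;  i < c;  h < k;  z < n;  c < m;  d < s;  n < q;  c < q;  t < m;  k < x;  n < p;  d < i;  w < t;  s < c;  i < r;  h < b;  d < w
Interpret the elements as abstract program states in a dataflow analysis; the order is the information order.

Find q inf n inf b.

Common lower bounds of {q, n, b}: d, z.
The greatest among these is z.

z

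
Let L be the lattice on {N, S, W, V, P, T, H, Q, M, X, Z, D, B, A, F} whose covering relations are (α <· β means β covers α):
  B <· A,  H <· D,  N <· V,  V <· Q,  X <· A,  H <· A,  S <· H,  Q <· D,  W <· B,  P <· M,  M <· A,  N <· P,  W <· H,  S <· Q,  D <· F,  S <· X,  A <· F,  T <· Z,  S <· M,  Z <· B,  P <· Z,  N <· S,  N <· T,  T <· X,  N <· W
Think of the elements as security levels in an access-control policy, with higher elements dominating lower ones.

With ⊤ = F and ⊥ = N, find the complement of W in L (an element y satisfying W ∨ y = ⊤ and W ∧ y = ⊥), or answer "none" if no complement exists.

none

For every candidate y, either W ∨ y ≠ F or W ∧ y ≠ N; no complement exists.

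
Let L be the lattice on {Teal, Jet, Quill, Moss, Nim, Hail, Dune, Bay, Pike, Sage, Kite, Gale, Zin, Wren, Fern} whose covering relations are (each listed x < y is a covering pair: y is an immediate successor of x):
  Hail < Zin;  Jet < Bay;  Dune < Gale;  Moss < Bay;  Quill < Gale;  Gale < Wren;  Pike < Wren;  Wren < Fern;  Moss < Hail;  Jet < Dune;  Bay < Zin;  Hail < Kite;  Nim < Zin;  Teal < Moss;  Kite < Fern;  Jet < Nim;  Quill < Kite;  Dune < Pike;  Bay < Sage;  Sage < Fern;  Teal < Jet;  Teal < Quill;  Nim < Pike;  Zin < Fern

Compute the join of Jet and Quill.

Common upper bounds of {Jet, Quill}: Fern, Gale, Wren.
The least among these is Gale.

Gale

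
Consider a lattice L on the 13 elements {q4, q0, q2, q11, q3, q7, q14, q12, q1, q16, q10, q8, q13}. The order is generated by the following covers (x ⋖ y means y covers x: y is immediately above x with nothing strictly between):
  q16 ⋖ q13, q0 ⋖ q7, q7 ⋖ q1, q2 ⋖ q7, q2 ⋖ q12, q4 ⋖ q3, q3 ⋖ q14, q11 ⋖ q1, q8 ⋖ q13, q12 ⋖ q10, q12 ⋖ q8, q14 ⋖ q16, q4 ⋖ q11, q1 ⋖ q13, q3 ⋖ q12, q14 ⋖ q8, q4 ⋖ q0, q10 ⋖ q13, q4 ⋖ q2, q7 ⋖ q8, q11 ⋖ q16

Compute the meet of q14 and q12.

Common lower bounds of {q14, q12}: q3, q4.
The greatest among these is q3.

q3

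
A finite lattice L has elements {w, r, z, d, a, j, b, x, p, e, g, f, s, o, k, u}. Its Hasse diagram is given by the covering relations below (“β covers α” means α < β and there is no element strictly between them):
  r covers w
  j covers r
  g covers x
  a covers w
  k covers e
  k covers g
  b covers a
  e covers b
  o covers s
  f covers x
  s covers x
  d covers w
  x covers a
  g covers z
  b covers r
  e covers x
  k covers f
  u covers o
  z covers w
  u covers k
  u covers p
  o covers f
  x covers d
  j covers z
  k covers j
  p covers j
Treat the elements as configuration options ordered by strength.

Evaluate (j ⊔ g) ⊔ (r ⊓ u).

k

j ∨ g = k
r ∧ u = r
k ∨ r = k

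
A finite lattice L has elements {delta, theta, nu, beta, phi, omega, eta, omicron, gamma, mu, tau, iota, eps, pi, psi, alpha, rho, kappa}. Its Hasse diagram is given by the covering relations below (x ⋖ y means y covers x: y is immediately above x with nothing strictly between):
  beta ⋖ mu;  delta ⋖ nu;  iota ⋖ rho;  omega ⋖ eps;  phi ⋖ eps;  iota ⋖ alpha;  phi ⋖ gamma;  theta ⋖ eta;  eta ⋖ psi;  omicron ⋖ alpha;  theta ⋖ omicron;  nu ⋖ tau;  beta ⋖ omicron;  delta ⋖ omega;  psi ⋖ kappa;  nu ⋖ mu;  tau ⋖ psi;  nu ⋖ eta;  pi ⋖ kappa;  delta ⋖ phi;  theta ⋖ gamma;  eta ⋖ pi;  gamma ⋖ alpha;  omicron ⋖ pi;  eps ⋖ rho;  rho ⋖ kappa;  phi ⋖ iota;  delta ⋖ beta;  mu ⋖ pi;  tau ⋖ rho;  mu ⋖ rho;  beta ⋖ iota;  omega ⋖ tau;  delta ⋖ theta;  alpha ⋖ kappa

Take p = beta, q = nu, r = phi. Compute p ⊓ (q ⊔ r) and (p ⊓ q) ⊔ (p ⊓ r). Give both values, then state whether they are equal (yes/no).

q ⊔ r = rho, so p ⊓ (q ⊔ r) = beta ⊓ rho = beta.
p ⊓ q = delta and p ⊓ r = delta, so (p ⊓ q) ⊔ (p ⊓ r) = delta ⊔ delta = delta.
Equal: no.

beta; delta; no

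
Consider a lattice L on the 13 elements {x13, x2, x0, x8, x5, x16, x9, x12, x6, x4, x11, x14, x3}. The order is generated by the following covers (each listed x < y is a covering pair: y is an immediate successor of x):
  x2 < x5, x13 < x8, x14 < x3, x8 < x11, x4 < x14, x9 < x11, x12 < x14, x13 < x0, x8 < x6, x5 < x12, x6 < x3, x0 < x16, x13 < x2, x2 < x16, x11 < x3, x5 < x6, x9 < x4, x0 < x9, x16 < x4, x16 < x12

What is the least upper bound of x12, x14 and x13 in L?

Common upper bounds of {x12, x14, x13}: x14, x3.
The least among these is x14.

x14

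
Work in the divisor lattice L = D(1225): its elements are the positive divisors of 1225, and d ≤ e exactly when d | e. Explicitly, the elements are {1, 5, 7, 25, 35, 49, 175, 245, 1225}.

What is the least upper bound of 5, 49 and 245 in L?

Common upper bounds of {5, 49, 245}: 1225, 245.
The least among these is 245.

245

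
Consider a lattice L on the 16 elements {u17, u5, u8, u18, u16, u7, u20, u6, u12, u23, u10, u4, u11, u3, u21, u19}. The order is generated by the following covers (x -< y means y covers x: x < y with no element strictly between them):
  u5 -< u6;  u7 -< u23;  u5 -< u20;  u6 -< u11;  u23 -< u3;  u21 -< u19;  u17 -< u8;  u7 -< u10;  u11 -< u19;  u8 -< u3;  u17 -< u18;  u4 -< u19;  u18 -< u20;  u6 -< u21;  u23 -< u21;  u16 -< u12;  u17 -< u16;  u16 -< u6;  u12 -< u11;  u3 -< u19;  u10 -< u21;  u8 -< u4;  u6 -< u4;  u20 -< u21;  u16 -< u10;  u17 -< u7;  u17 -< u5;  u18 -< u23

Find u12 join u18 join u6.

Common upper bounds of {u12, u18, u6}: u19.
The least among these is u19.

u19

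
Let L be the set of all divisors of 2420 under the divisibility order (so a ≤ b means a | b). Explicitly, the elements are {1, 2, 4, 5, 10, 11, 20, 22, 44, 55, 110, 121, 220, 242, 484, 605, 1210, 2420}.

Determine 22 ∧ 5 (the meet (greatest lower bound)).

Common lower bounds of {22, 5}: 1.
The greatest among these is 1.

1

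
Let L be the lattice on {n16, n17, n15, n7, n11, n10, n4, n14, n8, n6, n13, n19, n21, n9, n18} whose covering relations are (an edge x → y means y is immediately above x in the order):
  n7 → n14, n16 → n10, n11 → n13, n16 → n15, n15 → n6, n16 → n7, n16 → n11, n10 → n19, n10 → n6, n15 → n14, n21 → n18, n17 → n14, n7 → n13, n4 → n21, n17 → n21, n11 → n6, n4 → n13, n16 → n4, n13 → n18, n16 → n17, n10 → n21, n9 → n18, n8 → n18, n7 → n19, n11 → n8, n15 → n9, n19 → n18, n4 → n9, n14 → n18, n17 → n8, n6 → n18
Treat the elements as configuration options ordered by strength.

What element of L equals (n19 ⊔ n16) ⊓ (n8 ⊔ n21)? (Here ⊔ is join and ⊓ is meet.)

n19

n19 ∨ n16 = n19
n8 ∨ n21 = n18
n19 ∧ n18 = n19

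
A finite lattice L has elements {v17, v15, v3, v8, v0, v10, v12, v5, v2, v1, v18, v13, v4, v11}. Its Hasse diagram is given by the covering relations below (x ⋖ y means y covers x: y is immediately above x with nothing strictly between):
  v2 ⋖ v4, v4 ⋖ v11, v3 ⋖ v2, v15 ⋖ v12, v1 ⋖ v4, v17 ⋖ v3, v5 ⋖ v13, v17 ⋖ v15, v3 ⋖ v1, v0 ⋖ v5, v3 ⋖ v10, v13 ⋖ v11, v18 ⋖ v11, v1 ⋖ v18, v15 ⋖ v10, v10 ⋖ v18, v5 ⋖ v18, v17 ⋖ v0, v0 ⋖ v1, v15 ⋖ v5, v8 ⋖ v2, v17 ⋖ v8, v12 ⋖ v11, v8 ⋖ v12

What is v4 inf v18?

Common lower bounds of {v4, v18}: v0, v1, v17, v3.
The greatest among these is v1.

v1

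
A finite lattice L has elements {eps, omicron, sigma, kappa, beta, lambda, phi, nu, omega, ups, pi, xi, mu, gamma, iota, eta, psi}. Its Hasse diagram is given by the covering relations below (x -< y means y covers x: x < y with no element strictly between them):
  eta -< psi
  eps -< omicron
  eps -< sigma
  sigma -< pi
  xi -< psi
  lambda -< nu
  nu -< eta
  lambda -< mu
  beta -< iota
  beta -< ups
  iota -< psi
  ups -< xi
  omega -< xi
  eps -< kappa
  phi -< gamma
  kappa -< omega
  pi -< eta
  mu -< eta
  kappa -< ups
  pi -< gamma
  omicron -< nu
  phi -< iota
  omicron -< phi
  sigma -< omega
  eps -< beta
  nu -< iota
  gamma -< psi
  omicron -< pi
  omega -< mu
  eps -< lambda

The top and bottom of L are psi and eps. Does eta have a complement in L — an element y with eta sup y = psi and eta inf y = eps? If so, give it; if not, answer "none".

Need y with eta ∨ y = psi and eta ∧ y = eps.
Checking each element gives: beta.

beta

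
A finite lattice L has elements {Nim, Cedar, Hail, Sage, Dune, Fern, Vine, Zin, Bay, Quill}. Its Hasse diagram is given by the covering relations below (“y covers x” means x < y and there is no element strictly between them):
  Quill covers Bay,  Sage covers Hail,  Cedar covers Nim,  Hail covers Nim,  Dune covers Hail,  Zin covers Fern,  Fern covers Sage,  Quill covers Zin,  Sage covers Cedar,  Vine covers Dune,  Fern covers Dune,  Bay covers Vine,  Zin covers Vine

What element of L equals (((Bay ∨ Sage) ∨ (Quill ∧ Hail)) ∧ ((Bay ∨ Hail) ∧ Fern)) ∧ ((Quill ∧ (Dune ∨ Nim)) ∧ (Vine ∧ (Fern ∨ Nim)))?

Dune

Bay ∨ Sage = Quill
Quill ∧ Hail = Hail
Quill ∨ Hail = Quill
Bay ∨ Hail = Bay
Bay ∧ Fern = Dune
Quill ∧ Dune = Dune
Dune ∨ Nim = Dune
Quill ∧ Dune = Dune
Fern ∨ Nim = Fern
Vine ∧ Fern = Dune
Dune ∧ Dune = Dune
Dune ∧ Dune = Dune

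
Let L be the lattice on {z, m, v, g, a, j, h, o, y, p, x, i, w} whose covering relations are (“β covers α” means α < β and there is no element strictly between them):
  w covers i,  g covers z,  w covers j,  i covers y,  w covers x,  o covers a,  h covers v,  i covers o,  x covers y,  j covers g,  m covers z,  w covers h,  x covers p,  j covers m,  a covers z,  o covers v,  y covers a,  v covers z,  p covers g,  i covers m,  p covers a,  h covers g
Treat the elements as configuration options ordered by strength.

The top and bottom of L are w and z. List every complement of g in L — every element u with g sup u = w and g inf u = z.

Need u with g ∨ u = w and g ∧ u = z.
Checking each element gives: i, o.

i, o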